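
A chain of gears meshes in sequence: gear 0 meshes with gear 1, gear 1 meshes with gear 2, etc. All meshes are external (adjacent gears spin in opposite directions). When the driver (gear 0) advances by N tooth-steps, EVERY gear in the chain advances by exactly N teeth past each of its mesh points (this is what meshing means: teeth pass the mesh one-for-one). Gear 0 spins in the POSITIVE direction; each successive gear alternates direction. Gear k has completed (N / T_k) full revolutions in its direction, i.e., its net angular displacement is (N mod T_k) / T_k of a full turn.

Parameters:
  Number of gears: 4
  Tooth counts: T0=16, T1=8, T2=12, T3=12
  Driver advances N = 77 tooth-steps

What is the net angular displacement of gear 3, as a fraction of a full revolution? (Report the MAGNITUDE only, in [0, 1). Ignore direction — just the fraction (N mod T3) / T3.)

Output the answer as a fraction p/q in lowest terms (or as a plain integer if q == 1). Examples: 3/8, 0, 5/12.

Chain of 4 gears, tooth counts: [16, 8, 12, 12]
  gear 0: T0=16, direction=positive, advance = 77 mod 16 = 13 teeth = 13/16 turn
  gear 1: T1=8, direction=negative, advance = 77 mod 8 = 5 teeth = 5/8 turn
  gear 2: T2=12, direction=positive, advance = 77 mod 12 = 5 teeth = 5/12 turn
  gear 3: T3=12, direction=negative, advance = 77 mod 12 = 5 teeth = 5/12 turn
Gear 3: 77 mod 12 = 5
Fraction = 5 / 12 = 5/12 (gcd(5,12)=1) = 5/12

Answer: 5/12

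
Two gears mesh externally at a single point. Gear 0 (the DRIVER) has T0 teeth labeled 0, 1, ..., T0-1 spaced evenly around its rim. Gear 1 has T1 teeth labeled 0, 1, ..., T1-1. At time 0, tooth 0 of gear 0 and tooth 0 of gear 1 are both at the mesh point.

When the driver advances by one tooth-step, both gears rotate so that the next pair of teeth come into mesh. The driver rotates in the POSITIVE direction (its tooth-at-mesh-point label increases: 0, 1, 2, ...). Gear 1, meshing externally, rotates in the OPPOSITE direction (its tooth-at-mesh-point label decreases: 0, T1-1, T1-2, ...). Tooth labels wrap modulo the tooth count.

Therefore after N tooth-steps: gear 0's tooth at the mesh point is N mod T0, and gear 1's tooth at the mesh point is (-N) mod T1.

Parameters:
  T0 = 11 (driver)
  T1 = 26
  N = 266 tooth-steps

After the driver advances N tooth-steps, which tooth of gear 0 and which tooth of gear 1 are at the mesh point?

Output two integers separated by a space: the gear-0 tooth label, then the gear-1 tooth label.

Answer: 2 20

Derivation:
Gear 0 (driver, T0=11): tooth at mesh = N mod T0
  266 = 24 * 11 + 2, so 266 mod 11 = 2
  gear 0 tooth = 2
Gear 1 (driven, T1=26): tooth at mesh = (-N) mod T1
  266 = 10 * 26 + 6, so 266 mod 26 = 6
  (-266) mod 26 = (-6) mod 26 = 26 - 6 = 20
Mesh after 266 steps: gear-0 tooth 2 meets gear-1 tooth 20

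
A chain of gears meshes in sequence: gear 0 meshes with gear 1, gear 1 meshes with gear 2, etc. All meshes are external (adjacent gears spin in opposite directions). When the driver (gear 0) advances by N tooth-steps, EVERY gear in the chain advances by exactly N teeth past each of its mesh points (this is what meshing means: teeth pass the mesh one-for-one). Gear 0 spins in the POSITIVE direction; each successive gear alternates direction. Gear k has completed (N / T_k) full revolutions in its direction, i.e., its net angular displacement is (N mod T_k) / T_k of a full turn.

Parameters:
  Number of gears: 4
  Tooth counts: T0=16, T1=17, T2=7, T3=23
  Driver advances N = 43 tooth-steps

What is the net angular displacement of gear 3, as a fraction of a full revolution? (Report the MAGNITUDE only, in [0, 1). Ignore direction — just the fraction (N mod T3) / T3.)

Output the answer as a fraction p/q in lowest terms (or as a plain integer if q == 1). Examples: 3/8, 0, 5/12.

Chain of 4 gears, tooth counts: [16, 17, 7, 23]
  gear 0: T0=16, direction=positive, advance = 43 mod 16 = 11 teeth = 11/16 turn
  gear 1: T1=17, direction=negative, advance = 43 mod 17 = 9 teeth = 9/17 turn
  gear 2: T2=7, direction=positive, advance = 43 mod 7 = 1 teeth = 1/7 turn
  gear 3: T3=23, direction=negative, advance = 43 mod 23 = 20 teeth = 20/23 turn
Gear 3: 43 mod 23 = 20
Fraction = 20 / 23 = 20/23 (gcd(20,23)=1) = 20/23

Answer: 20/23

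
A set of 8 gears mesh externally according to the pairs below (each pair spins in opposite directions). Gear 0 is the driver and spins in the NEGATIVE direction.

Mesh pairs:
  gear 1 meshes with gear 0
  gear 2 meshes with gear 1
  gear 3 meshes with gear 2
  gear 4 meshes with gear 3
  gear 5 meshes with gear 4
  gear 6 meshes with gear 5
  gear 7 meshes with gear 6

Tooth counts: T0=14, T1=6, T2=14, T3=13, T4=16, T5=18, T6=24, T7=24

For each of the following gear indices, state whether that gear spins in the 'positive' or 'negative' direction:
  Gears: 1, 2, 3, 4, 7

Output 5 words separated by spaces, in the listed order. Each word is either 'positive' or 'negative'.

Answer: positive negative positive negative positive

Derivation:
Gear 0 (driver): negative (depth 0)
  gear 1: meshes with gear 0 -> depth 1 -> positive (opposite of gear 0)
  gear 2: meshes with gear 1 -> depth 2 -> negative (opposite of gear 1)
  gear 3: meshes with gear 2 -> depth 3 -> positive (opposite of gear 2)
  gear 4: meshes with gear 3 -> depth 4 -> negative (opposite of gear 3)
  gear 5: meshes with gear 4 -> depth 5 -> positive (opposite of gear 4)
  gear 6: meshes with gear 5 -> depth 6 -> negative (opposite of gear 5)
  gear 7: meshes with gear 6 -> depth 7 -> positive (opposite of gear 6)
Queried indices 1, 2, 3, 4, 7 -> positive, negative, positive, negative, positive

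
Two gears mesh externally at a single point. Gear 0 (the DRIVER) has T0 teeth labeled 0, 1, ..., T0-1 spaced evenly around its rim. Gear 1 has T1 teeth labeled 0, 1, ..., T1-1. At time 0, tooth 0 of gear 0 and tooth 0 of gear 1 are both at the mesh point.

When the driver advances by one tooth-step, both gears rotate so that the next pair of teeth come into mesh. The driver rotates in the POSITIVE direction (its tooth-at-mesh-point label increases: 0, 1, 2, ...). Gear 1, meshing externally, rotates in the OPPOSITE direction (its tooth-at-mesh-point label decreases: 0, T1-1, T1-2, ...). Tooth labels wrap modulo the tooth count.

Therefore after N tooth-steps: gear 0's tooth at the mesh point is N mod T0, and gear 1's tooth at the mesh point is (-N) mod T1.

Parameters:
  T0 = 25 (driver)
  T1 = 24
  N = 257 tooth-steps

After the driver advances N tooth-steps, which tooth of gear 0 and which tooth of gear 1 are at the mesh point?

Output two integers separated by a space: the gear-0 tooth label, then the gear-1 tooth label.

Answer: 7 7

Derivation:
Gear 0 (driver, T0=25): tooth at mesh = N mod T0
  257 = 10 * 25 + 7, so 257 mod 25 = 7
  gear 0 tooth = 7
Gear 1 (driven, T1=24): tooth at mesh = (-N) mod T1
  257 = 10 * 24 + 17, so 257 mod 24 = 17
  (-257) mod 24 = (-17) mod 24 = 24 - 17 = 7
Mesh after 257 steps: gear-0 tooth 7 meets gear-1 tooth 7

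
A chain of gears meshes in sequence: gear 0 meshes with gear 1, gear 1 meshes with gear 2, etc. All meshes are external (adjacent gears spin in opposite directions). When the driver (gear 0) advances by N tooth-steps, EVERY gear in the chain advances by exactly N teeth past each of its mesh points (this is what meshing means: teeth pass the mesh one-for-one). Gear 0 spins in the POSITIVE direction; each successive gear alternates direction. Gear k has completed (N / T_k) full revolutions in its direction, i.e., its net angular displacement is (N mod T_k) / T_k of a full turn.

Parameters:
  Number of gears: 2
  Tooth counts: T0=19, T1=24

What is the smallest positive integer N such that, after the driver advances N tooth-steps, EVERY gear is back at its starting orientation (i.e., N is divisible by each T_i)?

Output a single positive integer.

Gear k returns to start when N is a multiple of T_k.
All gears at start simultaneously when N is a common multiple of [19, 24]; the smallest such N is lcm(19, 24).
Start: lcm = T0 = 19
Fold in T1=24: gcd(19, 24) = 1; lcm(19, 24) = 19 * 24 / 1 = 456 / 1 = 456
Full cycle length = 456

Answer: 456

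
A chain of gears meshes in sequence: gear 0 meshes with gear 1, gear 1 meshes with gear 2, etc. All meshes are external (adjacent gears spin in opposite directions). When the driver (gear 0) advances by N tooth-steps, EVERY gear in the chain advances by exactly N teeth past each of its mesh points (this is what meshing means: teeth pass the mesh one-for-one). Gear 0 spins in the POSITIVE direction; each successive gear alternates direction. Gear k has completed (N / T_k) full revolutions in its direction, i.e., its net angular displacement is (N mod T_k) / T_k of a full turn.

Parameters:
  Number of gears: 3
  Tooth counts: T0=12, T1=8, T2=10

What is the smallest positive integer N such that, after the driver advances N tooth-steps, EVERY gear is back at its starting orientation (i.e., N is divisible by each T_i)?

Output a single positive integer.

Answer: 120

Derivation:
Gear k returns to start when N is a multiple of T_k.
All gears at start simultaneously when N is a common multiple of [12, 8, 10]; the smallest such N is lcm(12, 8, 10).
Start: lcm = T0 = 12
Fold in T1=8: gcd(12, 8) = 4; lcm(12, 8) = 12 * 8 / 4 = 96 / 4 = 24
Fold in T2=10: gcd(24, 10) = 2; lcm(24, 10) = 24 * 10 / 2 = 240 / 2 = 120
Full cycle length = 120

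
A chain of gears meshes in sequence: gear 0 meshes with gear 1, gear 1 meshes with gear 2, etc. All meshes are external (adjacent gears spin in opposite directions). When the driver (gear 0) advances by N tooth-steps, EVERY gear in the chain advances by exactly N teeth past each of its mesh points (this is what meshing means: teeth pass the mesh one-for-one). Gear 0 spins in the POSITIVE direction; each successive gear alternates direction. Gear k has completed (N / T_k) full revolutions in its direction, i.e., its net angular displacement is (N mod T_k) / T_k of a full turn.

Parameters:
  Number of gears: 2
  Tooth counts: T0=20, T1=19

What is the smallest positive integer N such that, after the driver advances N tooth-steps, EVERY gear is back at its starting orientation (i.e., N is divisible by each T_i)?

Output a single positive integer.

Answer: 380

Derivation:
Gear k returns to start when N is a multiple of T_k.
All gears at start simultaneously when N is a common multiple of [20, 19]; the smallest such N is lcm(20, 19).
Start: lcm = T0 = 20
Fold in T1=19: gcd(20, 19) = 1; lcm(20, 19) = 20 * 19 / 1 = 380 / 1 = 380
Full cycle length = 380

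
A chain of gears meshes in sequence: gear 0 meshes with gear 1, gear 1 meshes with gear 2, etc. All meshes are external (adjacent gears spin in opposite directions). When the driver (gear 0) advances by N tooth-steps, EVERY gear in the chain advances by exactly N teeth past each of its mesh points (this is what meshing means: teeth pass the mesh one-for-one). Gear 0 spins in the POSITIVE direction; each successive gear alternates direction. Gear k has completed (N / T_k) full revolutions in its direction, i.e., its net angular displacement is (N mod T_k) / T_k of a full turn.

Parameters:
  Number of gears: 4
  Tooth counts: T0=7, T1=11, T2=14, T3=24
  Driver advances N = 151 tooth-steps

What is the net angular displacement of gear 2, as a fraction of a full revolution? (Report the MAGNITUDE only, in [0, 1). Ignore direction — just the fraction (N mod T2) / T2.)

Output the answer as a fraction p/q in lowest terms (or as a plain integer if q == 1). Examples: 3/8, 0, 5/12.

Chain of 4 gears, tooth counts: [7, 11, 14, 24]
  gear 0: T0=7, direction=positive, advance = 151 mod 7 = 4 teeth = 4/7 turn
  gear 1: T1=11, direction=negative, advance = 151 mod 11 = 8 teeth = 8/11 turn
  gear 2: T2=14, direction=positive, advance = 151 mod 14 = 11 teeth = 11/14 turn
  gear 3: T3=24, direction=negative, advance = 151 mod 24 = 7 teeth = 7/24 turn
Gear 2: 151 mod 14 = 11
Fraction = 11 / 14 = 11/14 (gcd(11,14)=1) = 11/14

Answer: 11/14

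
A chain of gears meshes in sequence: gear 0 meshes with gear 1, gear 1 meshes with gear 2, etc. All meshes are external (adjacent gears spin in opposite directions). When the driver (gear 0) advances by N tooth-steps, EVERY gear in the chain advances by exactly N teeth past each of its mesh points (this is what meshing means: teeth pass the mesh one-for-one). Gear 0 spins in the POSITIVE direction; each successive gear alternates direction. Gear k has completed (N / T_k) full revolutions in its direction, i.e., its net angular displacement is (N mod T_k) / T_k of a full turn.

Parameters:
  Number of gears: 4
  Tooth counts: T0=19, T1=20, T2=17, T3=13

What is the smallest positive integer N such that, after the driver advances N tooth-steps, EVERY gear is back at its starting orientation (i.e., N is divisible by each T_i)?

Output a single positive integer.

Answer: 83980

Derivation:
Gear k returns to start when N is a multiple of T_k.
All gears at start simultaneously when N is a common multiple of [19, 20, 17, 13]; the smallest such N is lcm(19, 20, 17, 13).
Start: lcm = T0 = 19
Fold in T1=20: gcd(19, 20) = 1; lcm(19, 20) = 19 * 20 / 1 = 380 / 1 = 380
Fold in T2=17: gcd(380, 17) = 1; lcm(380, 17) = 380 * 17 / 1 = 6460 / 1 = 6460
Fold in T3=13: gcd(6460, 13) = 1; lcm(6460, 13) = 6460 * 13 / 1 = 83980 / 1 = 83980
Full cycle length = 83980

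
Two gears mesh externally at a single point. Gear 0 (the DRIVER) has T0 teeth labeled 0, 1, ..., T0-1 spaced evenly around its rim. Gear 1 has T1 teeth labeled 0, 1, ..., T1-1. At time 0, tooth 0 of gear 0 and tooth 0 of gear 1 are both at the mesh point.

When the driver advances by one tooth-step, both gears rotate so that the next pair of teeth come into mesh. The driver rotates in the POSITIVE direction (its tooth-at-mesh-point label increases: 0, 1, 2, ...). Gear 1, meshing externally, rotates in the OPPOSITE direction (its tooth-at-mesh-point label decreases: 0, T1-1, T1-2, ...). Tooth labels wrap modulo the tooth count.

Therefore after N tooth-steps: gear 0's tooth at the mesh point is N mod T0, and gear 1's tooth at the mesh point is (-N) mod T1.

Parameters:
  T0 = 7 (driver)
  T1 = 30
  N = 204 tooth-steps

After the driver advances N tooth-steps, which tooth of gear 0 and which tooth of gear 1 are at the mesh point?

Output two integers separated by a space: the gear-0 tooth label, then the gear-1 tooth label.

Gear 0 (driver, T0=7): tooth at mesh = N mod T0
  204 = 29 * 7 + 1, so 204 mod 7 = 1
  gear 0 tooth = 1
Gear 1 (driven, T1=30): tooth at mesh = (-N) mod T1
  204 = 6 * 30 + 24, so 204 mod 30 = 24
  (-204) mod 30 = (-24) mod 30 = 30 - 24 = 6
Mesh after 204 steps: gear-0 tooth 1 meets gear-1 tooth 6

Answer: 1 6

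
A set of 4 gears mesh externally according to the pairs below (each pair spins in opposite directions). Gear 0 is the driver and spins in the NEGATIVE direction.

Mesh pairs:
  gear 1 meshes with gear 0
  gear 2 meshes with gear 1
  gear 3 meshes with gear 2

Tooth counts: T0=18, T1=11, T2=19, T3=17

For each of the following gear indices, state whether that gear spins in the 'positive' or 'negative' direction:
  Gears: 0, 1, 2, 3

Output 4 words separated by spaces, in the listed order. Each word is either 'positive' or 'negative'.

Gear 0 (driver): negative (depth 0)
  gear 1: meshes with gear 0 -> depth 1 -> positive (opposite of gear 0)
  gear 2: meshes with gear 1 -> depth 2 -> negative (opposite of gear 1)
  gear 3: meshes with gear 2 -> depth 3 -> positive (opposite of gear 2)
Queried indices 0, 1, 2, 3 -> negative, positive, negative, positive

Answer: negative positive negative positive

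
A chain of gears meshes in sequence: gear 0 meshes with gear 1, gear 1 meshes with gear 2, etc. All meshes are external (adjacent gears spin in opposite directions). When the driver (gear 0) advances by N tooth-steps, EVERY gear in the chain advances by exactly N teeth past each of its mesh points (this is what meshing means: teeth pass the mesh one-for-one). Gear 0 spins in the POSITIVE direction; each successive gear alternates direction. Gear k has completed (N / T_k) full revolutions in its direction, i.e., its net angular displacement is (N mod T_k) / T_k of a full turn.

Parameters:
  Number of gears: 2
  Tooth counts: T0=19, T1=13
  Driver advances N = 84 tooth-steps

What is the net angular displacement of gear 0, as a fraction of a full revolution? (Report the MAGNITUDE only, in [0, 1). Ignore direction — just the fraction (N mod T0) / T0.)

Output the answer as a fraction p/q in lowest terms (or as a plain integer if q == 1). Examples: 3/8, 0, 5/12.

Chain of 2 gears, tooth counts: [19, 13]
  gear 0: T0=19, direction=positive, advance = 84 mod 19 = 8 teeth = 8/19 turn
  gear 1: T1=13, direction=negative, advance = 84 mod 13 = 6 teeth = 6/13 turn
Gear 0: 84 mod 19 = 8
Fraction = 8 / 19 = 8/19 (gcd(8,19)=1) = 8/19

Answer: 8/19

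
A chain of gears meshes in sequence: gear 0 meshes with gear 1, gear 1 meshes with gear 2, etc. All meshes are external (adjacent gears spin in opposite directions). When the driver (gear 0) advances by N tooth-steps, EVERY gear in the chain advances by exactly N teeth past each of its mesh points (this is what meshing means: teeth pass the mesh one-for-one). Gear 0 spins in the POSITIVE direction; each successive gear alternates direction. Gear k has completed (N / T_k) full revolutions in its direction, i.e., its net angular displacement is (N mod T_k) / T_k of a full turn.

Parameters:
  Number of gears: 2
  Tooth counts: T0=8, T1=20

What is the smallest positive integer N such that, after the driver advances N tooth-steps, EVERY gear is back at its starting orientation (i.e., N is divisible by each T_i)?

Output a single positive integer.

Gear k returns to start when N is a multiple of T_k.
All gears at start simultaneously when N is a common multiple of [8, 20]; the smallest such N is lcm(8, 20).
Start: lcm = T0 = 8
Fold in T1=20: gcd(8, 20) = 4; lcm(8, 20) = 8 * 20 / 4 = 160 / 4 = 40
Full cycle length = 40

Answer: 40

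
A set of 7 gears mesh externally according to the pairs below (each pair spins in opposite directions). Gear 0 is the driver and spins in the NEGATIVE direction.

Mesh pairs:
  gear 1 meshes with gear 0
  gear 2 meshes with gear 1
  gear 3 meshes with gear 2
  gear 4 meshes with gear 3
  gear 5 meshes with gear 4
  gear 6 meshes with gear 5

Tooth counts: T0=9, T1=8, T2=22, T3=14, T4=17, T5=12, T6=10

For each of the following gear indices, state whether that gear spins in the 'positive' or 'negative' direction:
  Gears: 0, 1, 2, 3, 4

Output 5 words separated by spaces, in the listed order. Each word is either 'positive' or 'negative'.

Gear 0 (driver): negative (depth 0)
  gear 1: meshes with gear 0 -> depth 1 -> positive (opposite of gear 0)
  gear 2: meshes with gear 1 -> depth 2 -> negative (opposite of gear 1)
  gear 3: meshes with gear 2 -> depth 3 -> positive (opposite of gear 2)
  gear 4: meshes with gear 3 -> depth 4 -> negative (opposite of gear 3)
  gear 5: meshes with gear 4 -> depth 5 -> positive (opposite of gear 4)
  gear 6: meshes with gear 5 -> depth 6 -> negative (opposite of gear 5)
Queried indices 0, 1, 2, 3, 4 -> negative, positive, negative, positive, negative

Answer: negative positive negative positive negative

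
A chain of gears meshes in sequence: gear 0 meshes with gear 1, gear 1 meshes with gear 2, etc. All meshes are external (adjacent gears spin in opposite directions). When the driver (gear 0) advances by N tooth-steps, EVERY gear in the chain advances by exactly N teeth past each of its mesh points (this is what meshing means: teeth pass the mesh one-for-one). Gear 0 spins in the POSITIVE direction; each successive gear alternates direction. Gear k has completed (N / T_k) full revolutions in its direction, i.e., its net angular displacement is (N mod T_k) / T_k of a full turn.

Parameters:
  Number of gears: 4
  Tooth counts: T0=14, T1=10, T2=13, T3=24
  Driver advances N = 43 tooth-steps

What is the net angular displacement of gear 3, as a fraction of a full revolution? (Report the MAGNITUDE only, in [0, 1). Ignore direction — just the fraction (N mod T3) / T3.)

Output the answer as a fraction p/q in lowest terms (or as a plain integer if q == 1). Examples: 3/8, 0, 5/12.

Answer: 19/24

Derivation:
Chain of 4 gears, tooth counts: [14, 10, 13, 24]
  gear 0: T0=14, direction=positive, advance = 43 mod 14 = 1 teeth = 1/14 turn
  gear 1: T1=10, direction=negative, advance = 43 mod 10 = 3 teeth = 3/10 turn
  gear 2: T2=13, direction=positive, advance = 43 mod 13 = 4 teeth = 4/13 turn
  gear 3: T3=24, direction=negative, advance = 43 mod 24 = 19 teeth = 19/24 turn
Gear 3: 43 mod 24 = 19
Fraction = 19 / 24 = 19/24 (gcd(19,24)=1) = 19/24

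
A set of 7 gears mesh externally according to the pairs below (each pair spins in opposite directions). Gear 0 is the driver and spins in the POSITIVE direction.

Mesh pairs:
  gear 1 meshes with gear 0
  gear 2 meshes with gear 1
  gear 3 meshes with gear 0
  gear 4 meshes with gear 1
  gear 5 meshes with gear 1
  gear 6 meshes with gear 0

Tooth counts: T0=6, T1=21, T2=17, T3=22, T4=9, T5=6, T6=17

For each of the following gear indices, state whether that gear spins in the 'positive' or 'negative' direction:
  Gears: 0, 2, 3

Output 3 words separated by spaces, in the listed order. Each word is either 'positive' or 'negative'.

Answer: positive positive negative

Derivation:
Gear 0 (driver): positive (depth 0)
  gear 1: meshes with gear 0 -> depth 1 -> negative (opposite of gear 0)
  gear 2: meshes with gear 1 -> depth 2 -> positive (opposite of gear 1)
  gear 3: meshes with gear 0 -> depth 1 -> negative (opposite of gear 0)
  gear 4: meshes with gear 1 -> depth 2 -> positive (opposite of gear 1)
  gear 5: meshes with gear 1 -> depth 2 -> positive (opposite of gear 1)
  gear 6: meshes with gear 0 -> depth 1 -> negative (opposite of gear 0)
Queried indices 0, 2, 3 -> positive, positive, negative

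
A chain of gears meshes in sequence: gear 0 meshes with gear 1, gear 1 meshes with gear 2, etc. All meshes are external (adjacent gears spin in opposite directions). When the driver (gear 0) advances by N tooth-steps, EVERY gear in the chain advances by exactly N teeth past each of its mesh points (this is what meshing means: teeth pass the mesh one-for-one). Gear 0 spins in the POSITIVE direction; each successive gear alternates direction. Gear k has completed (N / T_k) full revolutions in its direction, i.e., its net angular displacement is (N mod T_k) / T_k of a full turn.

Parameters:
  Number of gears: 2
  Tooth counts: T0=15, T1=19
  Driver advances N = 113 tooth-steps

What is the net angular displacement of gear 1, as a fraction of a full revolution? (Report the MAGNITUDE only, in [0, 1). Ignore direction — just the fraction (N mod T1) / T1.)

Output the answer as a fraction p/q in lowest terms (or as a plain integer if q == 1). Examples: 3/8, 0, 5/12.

Answer: 18/19

Derivation:
Chain of 2 gears, tooth counts: [15, 19]
  gear 0: T0=15, direction=positive, advance = 113 mod 15 = 8 teeth = 8/15 turn
  gear 1: T1=19, direction=negative, advance = 113 mod 19 = 18 teeth = 18/19 turn
Gear 1: 113 mod 19 = 18
Fraction = 18 / 19 = 18/19 (gcd(18,19)=1) = 18/19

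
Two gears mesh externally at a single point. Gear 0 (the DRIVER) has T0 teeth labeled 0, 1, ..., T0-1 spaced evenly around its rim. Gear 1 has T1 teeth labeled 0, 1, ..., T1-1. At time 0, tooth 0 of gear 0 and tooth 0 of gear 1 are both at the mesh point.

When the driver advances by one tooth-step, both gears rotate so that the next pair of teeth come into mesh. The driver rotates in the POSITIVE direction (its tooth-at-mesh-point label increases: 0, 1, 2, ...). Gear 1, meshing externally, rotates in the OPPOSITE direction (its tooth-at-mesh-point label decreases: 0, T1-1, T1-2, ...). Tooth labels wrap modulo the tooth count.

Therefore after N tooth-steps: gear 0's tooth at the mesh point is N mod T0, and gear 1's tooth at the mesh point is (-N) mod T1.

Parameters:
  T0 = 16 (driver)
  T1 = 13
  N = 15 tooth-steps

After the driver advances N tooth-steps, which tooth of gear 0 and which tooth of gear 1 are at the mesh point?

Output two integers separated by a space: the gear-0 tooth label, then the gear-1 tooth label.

Gear 0 (driver, T0=16): tooth at mesh = N mod T0
  15 = 0 * 16 + 15, so 15 mod 16 = 15
  gear 0 tooth = 15
Gear 1 (driven, T1=13): tooth at mesh = (-N) mod T1
  15 = 1 * 13 + 2, so 15 mod 13 = 2
  (-15) mod 13 = (-2) mod 13 = 13 - 2 = 11
Mesh after 15 steps: gear-0 tooth 15 meets gear-1 tooth 11

Answer: 15 11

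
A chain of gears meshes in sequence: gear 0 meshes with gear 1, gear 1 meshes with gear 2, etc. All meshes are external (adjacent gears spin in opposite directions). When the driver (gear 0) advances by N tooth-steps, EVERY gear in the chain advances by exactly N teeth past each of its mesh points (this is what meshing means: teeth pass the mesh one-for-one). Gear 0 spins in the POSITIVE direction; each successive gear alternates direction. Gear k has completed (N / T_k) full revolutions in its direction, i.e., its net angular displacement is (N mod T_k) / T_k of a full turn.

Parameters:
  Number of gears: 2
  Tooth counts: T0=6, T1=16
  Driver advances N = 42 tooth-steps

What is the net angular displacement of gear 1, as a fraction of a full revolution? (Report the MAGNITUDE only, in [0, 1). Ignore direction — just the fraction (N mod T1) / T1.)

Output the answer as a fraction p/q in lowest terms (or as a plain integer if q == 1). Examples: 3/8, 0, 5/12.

Answer: 5/8

Derivation:
Chain of 2 gears, tooth counts: [6, 16]
  gear 0: T0=6, direction=positive, advance = 42 mod 6 = 0 teeth = 0/6 turn
  gear 1: T1=16, direction=negative, advance = 42 mod 16 = 10 teeth = 10/16 turn
Gear 1: 42 mod 16 = 10
Fraction = 10 / 16 = 5/8 (gcd(10,16)=2) = 5/8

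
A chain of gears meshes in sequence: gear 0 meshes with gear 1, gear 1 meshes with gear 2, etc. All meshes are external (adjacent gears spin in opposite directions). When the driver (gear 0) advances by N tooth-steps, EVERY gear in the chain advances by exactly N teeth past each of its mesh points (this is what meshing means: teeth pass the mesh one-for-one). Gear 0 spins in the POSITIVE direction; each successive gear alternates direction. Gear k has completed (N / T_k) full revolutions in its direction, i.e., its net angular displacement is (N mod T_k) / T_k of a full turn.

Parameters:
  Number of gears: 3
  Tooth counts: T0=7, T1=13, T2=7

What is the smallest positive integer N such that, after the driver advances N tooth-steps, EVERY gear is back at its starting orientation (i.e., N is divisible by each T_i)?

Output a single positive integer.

Gear k returns to start when N is a multiple of T_k.
All gears at start simultaneously when N is a common multiple of [7, 13, 7]; the smallest such N is lcm(7, 13, 7).
Start: lcm = T0 = 7
Fold in T1=13: gcd(7, 13) = 1; lcm(7, 13) = 7 * 13 / 1 = 91 / 1 = 91
Fold in T2=7: gcd(91, 7) = 7; lcm(91, 7) = 91 * 7 / 7 = 637 / 7 = 91
Full cycle length = 91

Answer: 91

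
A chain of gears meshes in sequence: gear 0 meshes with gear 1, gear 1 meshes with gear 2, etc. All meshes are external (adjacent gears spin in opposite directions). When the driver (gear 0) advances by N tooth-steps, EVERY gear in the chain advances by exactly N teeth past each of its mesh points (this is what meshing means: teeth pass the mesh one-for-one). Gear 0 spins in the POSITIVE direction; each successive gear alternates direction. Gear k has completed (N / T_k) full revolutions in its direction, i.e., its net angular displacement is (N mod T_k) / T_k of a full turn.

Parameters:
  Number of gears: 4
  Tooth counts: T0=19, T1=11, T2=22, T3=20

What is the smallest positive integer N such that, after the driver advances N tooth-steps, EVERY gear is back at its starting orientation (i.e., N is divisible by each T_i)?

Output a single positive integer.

Gear k returns to start when N is a multiple of T_k.
All gears at start simultaneously when N is a common multiple of [19, 11, 22, 20]; the smallest such N is lcm(19, 11, 22, 20).
Start: lcm = T0 = 19
Fold in T1=11: gcd(19, 11) = 1; lcm(19, 11) = 19 * 11 / 1 = 209 / 1 = 209
Fold in T2=22: gcd(209, 22) = 11; lcm(209, 22) = 209 * 22 / 11 = 4598 / 11 = 418
Fold in T3=20: gcd(418, 20) = 2; lcm(418, 20) = 418 * 20 / 2 = 8360 / 2 = 4180
Full cycle length = 4180

Answer: 4180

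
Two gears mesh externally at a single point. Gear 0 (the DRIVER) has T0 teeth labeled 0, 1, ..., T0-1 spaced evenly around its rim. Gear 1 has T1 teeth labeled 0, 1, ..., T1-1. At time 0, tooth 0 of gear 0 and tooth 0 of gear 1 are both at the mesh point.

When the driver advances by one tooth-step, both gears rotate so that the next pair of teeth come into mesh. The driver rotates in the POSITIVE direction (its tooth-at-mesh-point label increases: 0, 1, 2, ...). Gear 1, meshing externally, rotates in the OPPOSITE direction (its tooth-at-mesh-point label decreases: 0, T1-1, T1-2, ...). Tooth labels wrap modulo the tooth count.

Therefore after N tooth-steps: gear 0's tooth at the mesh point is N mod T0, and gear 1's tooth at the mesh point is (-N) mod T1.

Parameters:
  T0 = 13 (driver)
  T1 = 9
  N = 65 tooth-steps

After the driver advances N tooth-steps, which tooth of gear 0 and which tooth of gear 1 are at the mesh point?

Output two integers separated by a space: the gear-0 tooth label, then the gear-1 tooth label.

Gear 0 (driver, T0=13): tooth at mesh = N mod T0
  65 = 5 * 13 + 0, so 65 mod 13 = 0
  gear 0 tooth = 0
Gear 1 (driven, T1=9): tooth at mesh = (-N) mod T1
  65 = 7 * 9 + 2, so 65 mod 9 = 2
  (-65) mod 9 = (-2) mod 9 = 9 - 2 = 7
Mesh after 65 steps: gear-0 tooth 0 meets gear-1 tooth 7

Answer: 0 7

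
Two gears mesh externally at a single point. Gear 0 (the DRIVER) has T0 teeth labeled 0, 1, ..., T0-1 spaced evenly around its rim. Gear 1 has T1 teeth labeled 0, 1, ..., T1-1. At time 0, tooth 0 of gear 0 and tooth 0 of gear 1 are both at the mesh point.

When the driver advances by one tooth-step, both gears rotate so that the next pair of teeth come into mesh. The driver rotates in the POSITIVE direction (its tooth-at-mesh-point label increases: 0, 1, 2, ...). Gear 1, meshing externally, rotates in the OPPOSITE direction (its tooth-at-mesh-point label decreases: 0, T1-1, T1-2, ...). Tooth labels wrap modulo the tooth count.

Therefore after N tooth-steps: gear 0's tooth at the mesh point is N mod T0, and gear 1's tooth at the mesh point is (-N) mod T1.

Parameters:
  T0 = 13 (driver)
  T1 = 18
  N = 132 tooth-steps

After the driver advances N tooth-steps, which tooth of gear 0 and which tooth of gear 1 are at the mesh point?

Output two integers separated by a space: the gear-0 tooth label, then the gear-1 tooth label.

Answer: 2 12

Derivation:
Gear 0 (driver, T0=13): tooth at mesh = N mod T0
  132 = 10 * 13 + 2, so 132 mod 13 = 2
  gear 0 tooth = 2
Gear 1 (driven, T1=18): tooth at mesh = (-N) mod T1
  132 = 7 * 18 + 6, so 132 mod 18 = 6
  (-132) mod 18 = (-6) mod 18 = 18 - 6 = 12
Mesh after 132 steps: gear-0 tooth 2 meets gear-1 tooth 12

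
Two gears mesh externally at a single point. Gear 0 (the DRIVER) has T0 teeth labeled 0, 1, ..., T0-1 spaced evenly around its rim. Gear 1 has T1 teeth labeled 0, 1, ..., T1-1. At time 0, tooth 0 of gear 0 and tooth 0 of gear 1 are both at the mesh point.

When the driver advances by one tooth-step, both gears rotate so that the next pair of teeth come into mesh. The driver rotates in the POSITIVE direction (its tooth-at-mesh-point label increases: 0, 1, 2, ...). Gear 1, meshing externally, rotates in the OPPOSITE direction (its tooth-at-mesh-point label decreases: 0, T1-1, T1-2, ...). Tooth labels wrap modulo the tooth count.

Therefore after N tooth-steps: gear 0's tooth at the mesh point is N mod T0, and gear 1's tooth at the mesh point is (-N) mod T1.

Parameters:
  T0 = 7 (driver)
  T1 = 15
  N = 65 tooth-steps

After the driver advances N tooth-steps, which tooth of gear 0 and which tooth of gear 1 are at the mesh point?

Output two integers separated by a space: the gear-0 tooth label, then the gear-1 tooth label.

Answer: 2 10

Derivation:
Gear 0 (driver, T0=7): tooth at mesh = N mod T0
  65 = 9 * 7 + 2, so 65 mod 7 = 2
  gear 0 tooth = 2
Gear 1 (driven, T1=15): tooth at mesh = (-N) mod T1
  65 = 4 * 15 + 5, so 65 mod 15 = 5
  (-65) mod 15 = (-5) mod 15 = 15 - 5 = 10
Mesh after 65 steps: gear-0 tooth 2 meets gear-1 tooth 10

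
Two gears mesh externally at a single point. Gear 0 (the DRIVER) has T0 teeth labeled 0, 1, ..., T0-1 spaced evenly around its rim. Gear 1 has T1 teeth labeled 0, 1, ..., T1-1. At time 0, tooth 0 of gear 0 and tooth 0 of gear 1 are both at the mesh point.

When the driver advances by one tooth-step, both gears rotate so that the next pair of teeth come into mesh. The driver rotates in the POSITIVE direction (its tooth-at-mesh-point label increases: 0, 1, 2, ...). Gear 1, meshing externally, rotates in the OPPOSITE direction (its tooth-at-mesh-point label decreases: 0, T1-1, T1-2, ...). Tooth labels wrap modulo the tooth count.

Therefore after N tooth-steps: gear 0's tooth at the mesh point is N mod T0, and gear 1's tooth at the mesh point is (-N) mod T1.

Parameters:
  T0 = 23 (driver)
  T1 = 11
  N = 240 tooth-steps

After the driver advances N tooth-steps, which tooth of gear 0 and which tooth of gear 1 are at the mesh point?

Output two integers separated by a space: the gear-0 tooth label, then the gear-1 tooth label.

Answer: 10 2

Derivation:
Gear 0 (driver, T0=23): tooth at mesh = N mod T0
  240 = 10 * 23 + 10, so 240 mod 23 = 10
  gear 0 tooth = 10
Gear 1 (driven, T1=11): tooth at mesh = (-N) mod T1
  240 = 21 * 11 + 9, so 240 mod 11 = 9
  (-240) mod 11 = (-9) mod 11 = 11 - 9 = 2
Mesh after 240 steps: gear-0 tooth 10 meets gear-1 tooth 2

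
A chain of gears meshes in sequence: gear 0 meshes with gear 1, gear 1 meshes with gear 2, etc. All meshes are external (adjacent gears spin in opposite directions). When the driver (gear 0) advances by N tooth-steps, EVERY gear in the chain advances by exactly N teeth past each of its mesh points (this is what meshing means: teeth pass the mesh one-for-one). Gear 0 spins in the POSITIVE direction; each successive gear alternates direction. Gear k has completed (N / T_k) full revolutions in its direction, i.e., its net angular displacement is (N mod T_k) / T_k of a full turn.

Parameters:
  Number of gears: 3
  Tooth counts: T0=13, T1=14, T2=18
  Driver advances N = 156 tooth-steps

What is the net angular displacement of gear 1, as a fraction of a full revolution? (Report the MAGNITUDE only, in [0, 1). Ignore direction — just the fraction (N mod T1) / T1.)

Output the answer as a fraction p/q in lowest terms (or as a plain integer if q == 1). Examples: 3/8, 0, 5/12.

Chain of 3 gears, tooth counts: [13, 14, 18]
  gear 0: T0=13, direction=positive, advance = 156 mod 13 = 0 teeth = 0/13 turn
  gear 1: T1=14, direction=negative, advance = 156 mod 14 = 2 teeth = 2/14 turn
  gear 2: T2=18, direction=positive, advance = 156 mod 18 = 12 teeth = 12/18 turn
Gear 1: 156 mod 14 = 2
Fraction = 2 / 14 = 1/7 (gcd(2,14)=2) = 1/7

Answer: 1/7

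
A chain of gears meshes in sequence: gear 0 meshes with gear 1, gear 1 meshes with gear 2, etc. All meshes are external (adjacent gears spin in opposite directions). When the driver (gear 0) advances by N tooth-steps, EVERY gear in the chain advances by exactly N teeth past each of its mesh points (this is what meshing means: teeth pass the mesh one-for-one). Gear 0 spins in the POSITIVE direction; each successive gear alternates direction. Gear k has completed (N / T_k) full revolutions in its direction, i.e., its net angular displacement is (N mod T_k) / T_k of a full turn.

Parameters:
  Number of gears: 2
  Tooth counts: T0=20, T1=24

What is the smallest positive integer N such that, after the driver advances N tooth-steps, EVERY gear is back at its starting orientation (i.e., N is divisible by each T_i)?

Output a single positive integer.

Answer: 120

Derivation:
Gear k returns to start when N is a multiple of T_k.
All gears at start simultaneously when N is a common multiple of [20, 24]; the smallest such N is lcm(20, 24).
Start: lcm = T0 = 20
Fold in T1=24: gcd(20, 24) = 4; lcm(20, 24) = 20 * 24 / 4 = 480 / 4 = 120
Full cycle length = 120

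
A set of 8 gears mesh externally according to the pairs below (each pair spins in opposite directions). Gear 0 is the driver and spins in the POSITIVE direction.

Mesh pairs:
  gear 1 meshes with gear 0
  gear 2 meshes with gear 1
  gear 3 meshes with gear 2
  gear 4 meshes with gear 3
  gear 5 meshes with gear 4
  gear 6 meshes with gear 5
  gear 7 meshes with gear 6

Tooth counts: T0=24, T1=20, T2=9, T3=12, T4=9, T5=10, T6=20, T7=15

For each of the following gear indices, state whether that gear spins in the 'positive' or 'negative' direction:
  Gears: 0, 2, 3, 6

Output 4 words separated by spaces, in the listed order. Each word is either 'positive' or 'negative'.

Gear 0 (driver): positive (depth 0)
  gear 1: meshes with gear 0 -> depth 1 -> negative (opposite of gear 0)
  gear 2: meshes with gear 1 -> depth 2 -> positive (opposite of gear 1)
  gear 3: meshes with gear 2 -> depth 3 -> negative (opposite of gear 2)
  gear 4: meshes with gear 3 -> depth 4 -> positive (opposite of gear 3)
  gear 5: meshes with gear 4 -> depth 5 -> negative (opposite of gear 4)
  gear 6: meshes with gear 5 -> depth 6 -> positive (opposite of gear 5)
  gear 7: meshes with gear 6 -> depth 7 -> negative (opposite of gear 6)
Queried indices 0, 2, 3, 6 -> positive, positive, negative, positive

Answer: positive positive negative positive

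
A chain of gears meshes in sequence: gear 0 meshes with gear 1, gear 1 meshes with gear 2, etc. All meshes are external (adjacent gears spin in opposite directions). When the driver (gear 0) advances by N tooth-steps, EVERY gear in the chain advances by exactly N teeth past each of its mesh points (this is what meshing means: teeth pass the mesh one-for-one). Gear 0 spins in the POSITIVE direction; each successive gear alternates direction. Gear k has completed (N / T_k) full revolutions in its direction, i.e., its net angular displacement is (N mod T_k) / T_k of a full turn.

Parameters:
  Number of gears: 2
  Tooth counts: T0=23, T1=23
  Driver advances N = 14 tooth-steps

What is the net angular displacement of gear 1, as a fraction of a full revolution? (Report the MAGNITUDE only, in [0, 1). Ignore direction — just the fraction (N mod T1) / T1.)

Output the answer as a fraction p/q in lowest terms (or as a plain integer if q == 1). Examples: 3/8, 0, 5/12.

Chain of 2 gears, tooth counts: [23, 23]
  gear 0: T0=23, direction=positive, advance = 14 mod 23 = 14 teeth = 14/23 turn
  gear 1: T1=23, direction=negative, advance = 14 mod 23 = 14 teeth = 14/23 turn
Gear 1: 14 mod 23 = 14
Fraction = 14 / 23 = 14/23 (gcd(14,23)=1) = 14/23

Answer: 14/23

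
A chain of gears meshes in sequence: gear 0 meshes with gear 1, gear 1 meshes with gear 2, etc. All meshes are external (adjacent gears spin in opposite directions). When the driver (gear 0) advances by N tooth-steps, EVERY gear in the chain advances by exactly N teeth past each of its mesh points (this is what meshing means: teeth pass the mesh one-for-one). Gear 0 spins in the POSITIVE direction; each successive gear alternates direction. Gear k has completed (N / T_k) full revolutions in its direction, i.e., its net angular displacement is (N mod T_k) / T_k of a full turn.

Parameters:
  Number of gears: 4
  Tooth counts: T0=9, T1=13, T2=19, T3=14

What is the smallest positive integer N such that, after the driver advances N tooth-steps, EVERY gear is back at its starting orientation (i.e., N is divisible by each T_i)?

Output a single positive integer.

Answer: 31122

Derivation:
Gear k returns to start when N is a multiple of T_k.
All gears at start simultaneously when N is a common multiple of [9, 13, 19, 14]; the smallest such N is lcm(9, 13, 19, 14).
Start: lcm = T0 = 9
Fold in T1=13: gcd(9, 13) = 1; lcm(9, 13) = 9 * 13 / 1 = 117 / 1 = 117
Fold in T2=19: gcd(117, 19) = 1; lcm(117, 19) = 117 * 19 / 1 = 2223 / 1 = 2223
Fold in T3=14: gcd(2223, 14) = 1; lcm(2223, 14) = 2223 * 14 / 1 = 31122 / 1 = 31122
Full cycle length = 31122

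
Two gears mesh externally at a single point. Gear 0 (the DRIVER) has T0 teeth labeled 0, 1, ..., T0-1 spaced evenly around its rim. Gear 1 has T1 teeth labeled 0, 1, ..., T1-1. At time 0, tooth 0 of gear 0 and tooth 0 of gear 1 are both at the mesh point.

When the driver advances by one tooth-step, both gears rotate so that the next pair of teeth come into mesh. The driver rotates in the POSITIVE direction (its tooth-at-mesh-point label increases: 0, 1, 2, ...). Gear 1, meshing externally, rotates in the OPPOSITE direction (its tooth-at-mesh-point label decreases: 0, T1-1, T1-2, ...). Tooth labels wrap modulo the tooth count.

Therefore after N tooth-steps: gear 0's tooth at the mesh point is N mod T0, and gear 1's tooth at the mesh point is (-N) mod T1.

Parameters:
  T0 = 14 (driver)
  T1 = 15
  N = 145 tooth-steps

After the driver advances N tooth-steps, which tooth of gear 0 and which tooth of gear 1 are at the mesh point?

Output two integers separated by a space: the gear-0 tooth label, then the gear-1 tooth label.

Answer: 5 5

Derivation:
Gear 0 (driver, T0=14): tooth at mesh = N mod T0
  145 = 10 * 14 + 5, so 145 mod 14 = 5
  gear 0 tooth = 5
Gear 1 (driven, T1=15): tooth at mesh = (-N) mod T1
  145 = 9 * 15 + 10, so 145 mod 15 = 10
  (-145) mod 15 = (-10) mod 15 = 15 - 10 = 5
Mesh after 145 steps: gear-0 tooth 5 meets gear-1 tooth 5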